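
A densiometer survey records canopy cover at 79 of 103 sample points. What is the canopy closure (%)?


Formula: Canopy closure = covered points / total points * 100
Closure = 79 / 103 * 100
Closure = 0.767 * 100 = 76.7%

76.7


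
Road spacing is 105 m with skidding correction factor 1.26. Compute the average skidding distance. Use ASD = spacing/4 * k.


Formula: ASD = (spacing / 4) * correction
Uncorrected distance = spacing / 4 = 105 / 4 = 26.25 m
ASD = 26.25 * 1.26 = 33 m

33


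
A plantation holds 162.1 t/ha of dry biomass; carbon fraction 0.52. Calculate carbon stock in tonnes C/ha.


Formula: Carbon Stock = Biomass * Carbon Fraction
C = 162.1 t/ha * 0.52
C = 84.3 t C/ha

84.3


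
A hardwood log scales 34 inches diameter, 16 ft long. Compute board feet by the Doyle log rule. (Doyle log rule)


Doyle: BF = (D - 4)^2 * L / 16
Adjusted diameter = 34 - 4 = 30 in
(D-4)^2 = 30^2 = 900
BF = 900 * 16 / 16 = 900 BF

900


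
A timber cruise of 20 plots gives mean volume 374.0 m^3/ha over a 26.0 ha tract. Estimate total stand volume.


Formula: Total Volume = Mean Volume per ha * Total Area
Total Volume = 374.0 m^3/ha * 26.0 ha
Total Volume = 9724 m^3

9724


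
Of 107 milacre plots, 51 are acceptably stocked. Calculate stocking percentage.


Formula: Stocking % = stocked plots / total plots * 100
Stocking = 51 / 107 * 100
Stocking = 0.4766 * 100 = 47.7%

47.7


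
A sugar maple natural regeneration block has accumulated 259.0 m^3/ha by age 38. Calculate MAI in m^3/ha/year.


Formula: MAI = Total Volume / Stand Age
MAI = 259.0 m^3/ha / 38 years
MAI = 6.82 m^3/ha/year

6.82


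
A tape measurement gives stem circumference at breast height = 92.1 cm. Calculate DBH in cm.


Formula: DBH = C / pi
DBH = 92.1 / pi
pi = 3.14159...
DBH = 29.3 cm

29.3


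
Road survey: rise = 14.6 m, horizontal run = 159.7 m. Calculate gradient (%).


Formula: Gradient = rise / run * 100
Gradient = 14.6 / 159.7 * 100 = 9.1%

9.1


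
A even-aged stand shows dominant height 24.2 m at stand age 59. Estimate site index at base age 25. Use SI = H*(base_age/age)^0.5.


Formula: SI = H_dom * (base_age / age)^0.5
Age ratio = 25 / 59 = 0.42373
sqrt(age_ratio) = 0.65094
SI = 24.2 * 0.65094 = 15.8 m

15.8


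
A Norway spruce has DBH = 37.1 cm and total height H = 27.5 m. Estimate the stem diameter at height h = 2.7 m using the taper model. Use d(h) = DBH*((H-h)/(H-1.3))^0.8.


Taper: d(h) = DBH * ((H - h) / (H - 1.3))^0.8
Numerator = H - h = 27.5 - 2.7 = 24.8 m
Denominator = H - 1.3 = 27.5 - 1.3 = 26.2 m
Ratio = 24.8 / 26.2 = 0.94656
d = 37.1 * 0.94656^0.8 = 35.5 cm

35.5


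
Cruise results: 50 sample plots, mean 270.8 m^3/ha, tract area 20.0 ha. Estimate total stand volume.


Formula: Total Volume = Mean Volume per ha * Total Area
Total Volume = 270.8 m^3/ha * 20.0 ha
Total Volume = 5416 m^3

5416


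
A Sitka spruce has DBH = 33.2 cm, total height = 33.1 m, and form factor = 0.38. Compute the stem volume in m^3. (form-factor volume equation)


Formula: V = pi * (DBH/200)^2 * H * ff
Radius = DBH/200 = 33.2/200 = 0.166 m
Radius^2 = 0.166^2 = 0.027556 m^2
V = pi * 0.027556 * 33.1 * 0.38
V = 1.089 m^3

1.089


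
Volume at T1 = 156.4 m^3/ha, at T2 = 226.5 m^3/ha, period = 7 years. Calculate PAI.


Formula: PAI = (V_T2 - V_T1) / (T2 - T1)
Volume increment = 226.5 - 156.4 = 70.1 m^3/ha
PAI = 70.1 / 7 = 10.01 m^3/ha/year

10.01


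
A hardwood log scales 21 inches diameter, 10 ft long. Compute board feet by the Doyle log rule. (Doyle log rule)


Doyle: BF = (D - 4)^2 * L / 16
Adjusted diameter = 21 - 4 = 17 in
(D-4)^2 = 17^2 = 289
BF = 289 * 10 / 16 = 181 BF

181


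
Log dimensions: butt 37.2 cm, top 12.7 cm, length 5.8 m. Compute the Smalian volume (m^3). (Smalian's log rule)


Smalian: V = (A1 + A2)/2 * L,  A = pi*(D/200)^2
A1 = pi*(37.2/200)^2 = 0.108687 m^2
A2 = pi*(12.7/200)^2 = 0.012668 m^2
V = (0.108687+0.012668)/2*5.8 = 0.3519 m^3

0.3519


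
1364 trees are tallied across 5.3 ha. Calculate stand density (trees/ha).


Formula: Stand Density = N_trees / Area_ha
Density = 1364 trees / 5.3 ha
Density = 257 trees/ha

257


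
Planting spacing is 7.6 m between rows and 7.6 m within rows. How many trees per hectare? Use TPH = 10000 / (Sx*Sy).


Formula: TPH = 10000 m^2/ha / (spacing_x * spacing_y)
Area per tree = 7.6 m * 7.6 m = 57.76 m^2
TPH = 10000 / 57.76 = 173 trees/ha

173


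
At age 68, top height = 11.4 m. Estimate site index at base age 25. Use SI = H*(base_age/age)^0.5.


Formula: SI = H_dom * (base_age / age)^0.5
Age ratio = 25 / 68 = 0.36765
sqrt(age_ratio) = 0.60634
SI = 11.4 * 0.60634 = 6.9 m

6.9


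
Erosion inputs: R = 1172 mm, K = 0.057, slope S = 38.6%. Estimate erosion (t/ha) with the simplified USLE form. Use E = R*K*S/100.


Formula: E = R * K * S / 100  (simplified USLE)
R * K = 1172 * 0.057 = 66.804
E = 66.804 * 38.6 / 100 = 25.79 t/ha

25.79


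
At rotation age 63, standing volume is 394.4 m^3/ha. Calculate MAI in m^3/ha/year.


Formula: MAI = Total Volume / Stand Age
MAI = 394.4 m^3/ha / 63 years
MAI = 6.26 m^3/ha/year

6.26


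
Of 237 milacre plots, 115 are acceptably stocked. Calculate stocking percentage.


Formula: Stocking % = stocked plots / total plots * 100
Stocking = 115 / 237 * 100
Stocking = 0.4852 * 100 = 48.5%

48.5


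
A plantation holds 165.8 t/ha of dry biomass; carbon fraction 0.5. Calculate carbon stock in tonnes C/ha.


Formula: Carbon Stock = Biomass * Carbon Fraction
C = 165.8 t/ha * 0.5
C = 82.9 t C/ha

82.9


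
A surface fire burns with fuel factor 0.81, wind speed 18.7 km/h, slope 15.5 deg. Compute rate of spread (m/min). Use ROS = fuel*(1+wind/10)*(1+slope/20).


Formula: ROS = fuel * (1 + wind/10) * (1 + slope/20)
Wind factor = 1 + 18.7/10 = 2.87
Slope factor = 1 + 15.5/20 = 1.775
ROS = 0.81 * 2.87 * 1.775 = 4.13 m/min

4.13


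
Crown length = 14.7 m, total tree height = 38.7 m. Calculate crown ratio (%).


Formula: Crown Ratio = (Crown Length / Total Height) * 100
CR = (14.7 m / 38.7 m) * 100
CR = 0.3798 * 100 = 38.0%

38.0


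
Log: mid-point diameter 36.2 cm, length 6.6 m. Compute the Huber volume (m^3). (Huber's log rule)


Huber: V = Am * L,  Am = pi*(Dm/200)^2
Am = pi*(36.2/200)^2 = 0.102922 m^2
V = 0.102922*6.6 = 0.6793 m^3

0.6793


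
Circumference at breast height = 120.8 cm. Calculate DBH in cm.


Formula: DBH = C / pi
DBH = 120.8 / pi
pi = 3.14159...
DBH = 38.5 cm

38.5


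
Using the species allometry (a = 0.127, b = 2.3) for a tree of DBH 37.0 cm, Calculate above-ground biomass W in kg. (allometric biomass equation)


Formula: W = a * DBH^b  (allometric power law)
DBH^b = 37.0^2.3 = 4044.4919
W = 0.127 * 4044.4919 = 513.7 kg

513.7


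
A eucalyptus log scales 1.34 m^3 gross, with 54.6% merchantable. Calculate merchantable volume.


Formula: MV = V_total * (merchantable_pct / 100)
Merchantable fraction = 54.6% / 100 = 0.546
MV = 1.34 m^3 * 0.546 = 0.732 m^3

0.732


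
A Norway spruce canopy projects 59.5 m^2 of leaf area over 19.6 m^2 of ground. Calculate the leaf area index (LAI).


Formula: LAI = total leaf area / ground area  (dimensionless)
LAI = 59.5 m^2 / 19.6 m^2
LAI = 3.04

3.04


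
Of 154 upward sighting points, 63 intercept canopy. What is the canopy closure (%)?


Formula: Canopy closure = covered points / total points * 100
Closure = 63 / 154 * 100
Closure = 0.4091 * 100 = 40.9%

40.9


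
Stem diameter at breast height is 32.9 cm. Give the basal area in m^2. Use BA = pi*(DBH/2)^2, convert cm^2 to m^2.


Formula: BA = pi * (DBH/2)^2 / 10000  (cm^2 to m^2)
Radius = DBH/2 = 32.9/2 = 16.45 cm
BA = pi * 16.45^2 / 10000
   = 850.1228 cm^2 / 10000
   = 0.085 m^2

0.085


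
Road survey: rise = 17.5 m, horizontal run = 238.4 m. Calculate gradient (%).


Formula: Gradient = rise / run * 100
Gradient = 17.5 / 238.4 * 100 = 7.3%

7.3


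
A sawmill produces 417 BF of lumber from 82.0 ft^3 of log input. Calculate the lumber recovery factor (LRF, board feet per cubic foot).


Formula: LRF = Lumber Output (BF) / Log Input (ft^3)
LRF = 417 BF / 82.0 ft^3
LRF = 5.09 BF/ft^3

5.09


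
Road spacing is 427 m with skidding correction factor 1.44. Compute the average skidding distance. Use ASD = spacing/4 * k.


Formula: ASD = (spacing / 4) * correction
Uncorrected distance = spacing / 4 = 427 / 4 = 106.75 m
ASD = 106.75 * 1.44 = 154 m

154


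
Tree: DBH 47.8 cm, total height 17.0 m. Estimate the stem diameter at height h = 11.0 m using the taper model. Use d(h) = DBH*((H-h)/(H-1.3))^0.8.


Taper: d(h) = DBH * ((H - h) / (H - 1.3))^0.8
Numerator = H - h = 17.0 - 11.0 = 6.0 m
Denominator = H - 1.3 = 17.0 - 1.3 = 15.7 m
Ratio = 6.0 / 15.7 = 0.38217
d = 47.8 * 0.38217^0.8 = 22.1 cm

22.1


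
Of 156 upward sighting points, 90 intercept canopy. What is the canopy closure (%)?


Formula: Canopy closure = covered points / total points * 100
Closure = 90 / 156 * 100
Closure = 0.5769 * 100 = 57.7%

57.7


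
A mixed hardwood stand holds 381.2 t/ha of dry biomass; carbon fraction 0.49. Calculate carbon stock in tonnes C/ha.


Formula: Carbon Stock = Biomass * Carbon Fraction
C = 381.2 t/ha * 0.49
C = 186.8 t C/ha

186.8


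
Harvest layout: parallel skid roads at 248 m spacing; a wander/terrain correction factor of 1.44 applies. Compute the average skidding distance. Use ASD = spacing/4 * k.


Formula: ASD = (spacing / 4) * correction
Uncorrected distance = spacing / 4 = 248 / 4 = 62 m
ASD = 62 * 1.44 = 89 m

89


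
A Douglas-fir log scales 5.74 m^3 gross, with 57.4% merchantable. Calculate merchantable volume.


Formula: MV = V_total * (merchantable_pct / 100)
Merchantable fraction = 57.4% / 100 = 0.574
MV = 5.74 m^3 * 0.574 = 3.295 m^3

3.295


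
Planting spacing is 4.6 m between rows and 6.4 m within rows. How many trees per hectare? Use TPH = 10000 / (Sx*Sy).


Formula: TPH = 10000 m^2/ha / (spacing_x * spacing_y)
Area per tree = 4.6 m * 6.4 m = 29.44 m^2
TPH = 10000 / 29.44 = 340 trees/ha

340


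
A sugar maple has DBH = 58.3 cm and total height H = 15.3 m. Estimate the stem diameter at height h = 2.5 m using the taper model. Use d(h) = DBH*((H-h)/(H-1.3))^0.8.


Taper: d(h) = DBH * ((H - h) / (H - 1.3))^0.8
Numerator = H - h = 15.3 - 2.5 = 12.8 m
Denominator = H - 1.3 = 15.3 - 1.3 = 14.0 m
Ratio = 12.8 / 14.0 = 0.91429
d = 58.3 * 0.91429^0.8 = 54.3 cm

54.3


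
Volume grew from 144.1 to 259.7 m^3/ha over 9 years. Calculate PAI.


Formula: PAI = (V_T2 - V_T1) / (T2 - T1)
Volume increment = 259.7 - 144.1 = 115.6 m^3/ha
PAI = 115.6 / 9 = 12.84 m^3/ha/year

12.84


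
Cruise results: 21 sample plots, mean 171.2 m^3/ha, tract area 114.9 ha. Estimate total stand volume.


Formula: Total Volume = Mean Volume per ha * Total Area
Total Volume = 171.2 m^3/ha * 114.9 ha
Total Volume = 19671 m^3

19671


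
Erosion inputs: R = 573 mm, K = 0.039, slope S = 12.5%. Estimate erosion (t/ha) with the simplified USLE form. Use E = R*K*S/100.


Formula: E = R * K * S / 100  (simplified USLE)
R * K = 573 * 0.039 = 22.347
E = 22.347 * 12.5 / 100 = 2.79 t/ha

2.79


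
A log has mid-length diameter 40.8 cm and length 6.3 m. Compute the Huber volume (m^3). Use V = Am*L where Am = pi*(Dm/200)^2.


Huber: V = Am * L,  Am = pi*(Dm/200)^2
Am = pi*(40.8/200)^2 = 0.130741 m^2
V = 0.130741*6.3 = 0.8237 m^3

0.8237


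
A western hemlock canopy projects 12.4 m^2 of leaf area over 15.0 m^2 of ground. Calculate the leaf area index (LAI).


Formula: LAI = total leaf area / ground area  (dimensionless)
LAI = 12.4 m^2 / 15.0 m^2
LAI = 0.83

0.83


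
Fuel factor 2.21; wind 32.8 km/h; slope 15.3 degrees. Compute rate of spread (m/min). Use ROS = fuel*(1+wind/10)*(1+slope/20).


Formula: ROS = fuel * (1 + wind/10) * (1 + slope/20)
Wind factor = 1 + 32.8/10 = 4.28
Slope factor = 1 + 15.3/20 = 1.765
ROS = 2.21 * 4.28 * 1.765 = 16.69 m/min

16.69


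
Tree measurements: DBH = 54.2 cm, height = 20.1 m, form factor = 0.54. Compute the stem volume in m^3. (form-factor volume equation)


Formula: V = pi * (DBH/200)^2 * H * ff
Radius = DBH/200 = 54.2/200 = 0.271 m
Radius^2 = 0.271^2 = 0.073441 m^2
V = pi * 0.073441 * 20.1 * 0.54
V = 2.504 m^3

2.504


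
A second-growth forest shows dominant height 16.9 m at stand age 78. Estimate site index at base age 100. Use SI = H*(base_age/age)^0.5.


Formula: SI = H_dom * (base_age / age)^0.5
Age ratio = 100 / 78 = 1.28205
sqrt(age_ratio) = 1.13228
SI = 16.9 * 1.13228 = 19.1 m

19.1


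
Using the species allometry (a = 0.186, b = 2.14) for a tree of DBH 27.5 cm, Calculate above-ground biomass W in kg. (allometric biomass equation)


Formula: W = a * DBH^b  (allometric power law)
DBH^b = 27.5^2.14 = 1202.7406
W = 0.186 * 1202.7406 = 223.7 kg

223.7


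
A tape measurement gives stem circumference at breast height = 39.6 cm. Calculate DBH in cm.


Formula: DBH = C / pi
DBH = 39.6 / pi
pi = 3.14159...
DBH = 12.6 cm

12.6


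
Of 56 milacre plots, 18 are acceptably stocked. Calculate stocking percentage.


Formula: Stocking % = stocked plots / total plots * 100
Stocking = 18 / 56 * 100
Stocking = 0.3214 * 100 = 32.1%

32.1


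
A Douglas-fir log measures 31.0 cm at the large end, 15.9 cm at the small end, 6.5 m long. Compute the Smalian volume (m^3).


Smalian: V = (A1 + A2)/2 * L,  A = pi*(D/200)^2
A1 = pi*(31.0/200)^2 = 0.075477 m^2
A2 = pi*(15.9/200)^2 = 0.019856 m^2
V = (0.075477+0.019856)/2*6.5 = 0.3098 m^3

0.3098


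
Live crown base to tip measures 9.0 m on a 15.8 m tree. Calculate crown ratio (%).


Formula: Crown Ratio = (Crown Length / Total Height) * 100
CR = (9.0 m / 15.8 m) * 100
CR = 0.5696 * 100 = 57.0%

57.0


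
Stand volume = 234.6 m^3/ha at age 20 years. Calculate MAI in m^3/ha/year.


Formula: MAI = Total Volume / Stand Age
MAI = 234.6 m^3/ha / 20 years
MAI = 11.73 m^3/ha/year

11.73


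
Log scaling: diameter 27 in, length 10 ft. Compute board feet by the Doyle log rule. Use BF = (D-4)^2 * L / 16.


Doyle: BF = (D - 4)^2 * L / 16
Adjusted diameter = 27 - 4 = 23 in
(D-4)^2 = 23^2 = 529
BF = 529 * 10 / 16 = 331 BF

331


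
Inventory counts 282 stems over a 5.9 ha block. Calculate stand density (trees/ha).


Formula: Stand Density = N_trees / Area_ha
Density = 282 trees / 5.9 ha
Density = 48 trees/ha

48


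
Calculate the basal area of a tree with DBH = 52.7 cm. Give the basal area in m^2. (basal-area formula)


Formula: BA = pi * (DBH/2)^2 / 10000  (cm^2 to m^2)
Radius = DBH/2 = 52.7/2 = 26.35 cm
BA = pi * 26.35^2 / 10000
   = 2181.2785 cm^2 / 10000
   = 0.2181 m^2

0.2181


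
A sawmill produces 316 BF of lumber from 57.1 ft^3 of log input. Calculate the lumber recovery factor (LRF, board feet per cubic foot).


Formula: LRF = Lumber Output (BF) / Log Input (ft^3)
LRF = 316 BF / 57.1 ft^3
LRF = 5.53 BF/ft^3

5.53


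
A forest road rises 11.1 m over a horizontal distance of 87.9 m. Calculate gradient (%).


Formula: Gradient = rise / run * 100
Gradient = 11.1 / 87.9 * 100 = 12.6%

12.6


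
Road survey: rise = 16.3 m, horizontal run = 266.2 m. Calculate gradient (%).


Formula: Gradient = rise / run * 100
Gradient = 16.3 / 266.2 * 100 = 6.1%

6.1


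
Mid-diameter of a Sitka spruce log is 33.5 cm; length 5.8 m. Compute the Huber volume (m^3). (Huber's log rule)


Huber: V = Am * L,  Am = pi*(Dm/200)^2
Am = pi*(33.5/200)^2 = 0.088141 m^2
V = 0.088141*5.8 = 0.5112 m^3

0.5112


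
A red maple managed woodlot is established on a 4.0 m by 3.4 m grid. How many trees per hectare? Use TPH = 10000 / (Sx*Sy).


Formula: TPH = 10000 m^2/ha / (spacing_x * spacing_y)
Area per tree = 4.0 m * 3.4 m = 13.6 m^2
TPH = 10000 / 13.6 = 735 trees/ha

735


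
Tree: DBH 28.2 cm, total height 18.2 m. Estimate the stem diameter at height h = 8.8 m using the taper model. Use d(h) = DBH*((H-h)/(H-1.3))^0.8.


Taper: d(h) = DBH * ((H - h) / (H - 1.3))^0.8
Numerator = H - h = 18.2 - 8.8 = 9.4 m
Denominator = H - 1.3 = 18.2 - 1.3 = 16.9 m
Ratio = 9.4 / 16.9 = 0.55621
d = 28.2 * 0.55621^0.8 = 17.6 cm

17.6


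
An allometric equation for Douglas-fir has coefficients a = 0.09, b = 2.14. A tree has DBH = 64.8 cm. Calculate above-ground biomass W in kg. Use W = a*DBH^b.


Formula: W = a * DBH^b  (allometric power law)
DBH^b = 64.8^2.14 = 7529.5759
W = 0.09 * 7529.5759 = 677.7 kg

677.7


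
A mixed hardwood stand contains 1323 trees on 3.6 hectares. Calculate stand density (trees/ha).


Formula: Stand Density = N_trees / Area_ha
Density = 1323 trees / 3.6 ha
Density = 368 trees/ha

368


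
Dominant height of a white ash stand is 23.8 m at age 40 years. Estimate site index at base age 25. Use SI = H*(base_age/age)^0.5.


Formula: SI = H_dom * (base_age / age)^0.5
Age ratio = 25 / 40 = 0.625
sqrt(age_ratio) = 0.79057
SI = 23.8 * 0.79057 = 18.8 m

18.8


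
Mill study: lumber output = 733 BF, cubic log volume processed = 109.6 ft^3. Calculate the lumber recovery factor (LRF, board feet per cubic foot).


Formula: LRF = Lumber Output (BF) / Log Input (ft^3)
LRF = 733 BF / 109.6 ft^3
LRF = 6.69 BF/ft^3

6.69


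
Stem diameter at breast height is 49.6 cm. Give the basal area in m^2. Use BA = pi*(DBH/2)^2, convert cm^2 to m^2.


Formula: BA = pi * (DBH/2)^2 / 10000  (cm^2 to m^2)
Radius = DBH/2 = 49.6/2 = 24.8 cm
BA = pi * 24.8^2 / 10000
   = 1932.2051 cm^2 / 10000
   = 0.1932 m^2

0.1932


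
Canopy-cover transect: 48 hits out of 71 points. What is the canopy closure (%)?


Formula: Canopy closure = covered points / total points * 100
Closure = 48 / 71 * 100
Closure = 0.6761 * 100 = 67.6%

67.6


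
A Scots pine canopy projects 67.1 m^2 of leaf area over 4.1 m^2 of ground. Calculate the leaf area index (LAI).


Formula: LAI = total leaf area / ground area  (dimensionless)
LAI = 67.1 m^2 / 4.1 m^2
LAI = 16.37

16.37


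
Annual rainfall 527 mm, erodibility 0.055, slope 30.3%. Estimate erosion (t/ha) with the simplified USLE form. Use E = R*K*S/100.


Formula: E = R * K * S / 100  (simplified USLE)
R * K = 527 * 0.055 = 28.985
E = 28.985 * 30.3 / 100 = 8.78 t/ha

8.78


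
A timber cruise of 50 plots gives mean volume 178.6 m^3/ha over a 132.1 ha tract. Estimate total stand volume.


Formula: Total Volume = Mean Volume per ha * Total Area
Total Volume = 178.6 m^3/ha * 132.1 ha
Total Volume = 23593 m^3

23593


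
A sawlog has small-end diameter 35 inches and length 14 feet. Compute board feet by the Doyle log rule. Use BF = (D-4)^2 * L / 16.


Doyle: BF = (D - 4)^2 * L / 16
Adjusted diameter = 35 - 4 = 31 in
(D-4)^2 = 31^2 = 961
BF = 961 * 14 / 16 = 841 BF

841


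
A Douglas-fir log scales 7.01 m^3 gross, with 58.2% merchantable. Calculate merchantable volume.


Formula: MV = V_total * (merchantable_pct / 100)
Merchantable fraction = 58.2% / 100 = 0.582
MV = 7.01 m^3 * 0.582 = 4.08 m^3

4.08


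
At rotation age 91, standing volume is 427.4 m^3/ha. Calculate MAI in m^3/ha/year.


Formula: MAI = Total Volume / Stand Age
MAI = 427.4 m^3/ha / 91 years
MAI = 4.7 m^3/ha/year

4.7


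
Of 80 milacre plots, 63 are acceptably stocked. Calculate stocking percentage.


Formula: Stocking % = stocked plots / total plots * 100
Stocking = 63 / 80 * 100
Stocking = 0.7875 * 100 = 78.8%

78.8


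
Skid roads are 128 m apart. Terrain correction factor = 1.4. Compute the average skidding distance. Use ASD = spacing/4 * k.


Formula: ASD = (spacing / 4) * correction
Uncorrected distance = spacing / 4 = 128 / 4 = 32 m
ASD = 32 * 1.4 = 45 m

45


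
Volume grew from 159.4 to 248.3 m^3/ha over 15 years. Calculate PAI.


Formula: PAI = (V_T2 - V_T1) / (T2 - T1)
Volume increment = 248.3 - 159.4 = 88.9 m^3/ha
PAI = 88.9 / 15 = 5.93 m^3/ha/year

5.93


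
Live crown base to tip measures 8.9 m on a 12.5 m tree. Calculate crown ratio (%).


Formula: Crown Ratio = (Crown Length / Total Height) * 100
CR = (8.9 m / 12.5 m) * 100
CR = 0.712 * 100 = 71.2%

71.2


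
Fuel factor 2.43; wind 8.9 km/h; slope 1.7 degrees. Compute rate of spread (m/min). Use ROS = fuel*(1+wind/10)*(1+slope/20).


Formula: ROS = fuel * (1 + wind/10) * (1 + slope/20)
Wind factor = 1 + 8.9/10 = 1.89
Slope factor = 1 + 1.7/20 = 1.085
ROS = 2.43 * 1.89 * 1.085 = 4.98 m/min

4.98


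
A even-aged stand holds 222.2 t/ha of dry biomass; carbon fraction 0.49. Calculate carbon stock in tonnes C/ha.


Formula: Carbon Stock = Biomass * Carbon Fraction
C = 222.2 t/ha * 0.49
C = 108.9 t C/ha

108.9


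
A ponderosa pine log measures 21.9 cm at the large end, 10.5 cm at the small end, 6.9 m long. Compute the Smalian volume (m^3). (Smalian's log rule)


Smalian: V = (A1 + A2)/2 * L,  A = pi*(D/200)^2
A1 = pi*(21.9/200)^2 = 0.037668 m^2
A2 = pi*(10.5/200)^2 = 0.008659 m^2
V = (0.037668+0.008659)/2*6.9 = 0.1598 m^3

0.1598


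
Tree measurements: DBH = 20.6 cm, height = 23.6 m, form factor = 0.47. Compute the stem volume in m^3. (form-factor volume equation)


Formula: V = pi * (DBH/200)^2 * H * ff
Radius = DBH/200 = 20.6/200 = 0.103 m
Radius^2 = 0.103^2 = 0.010609 m^2
V = pi * 0.010609 * 23.6 * 0.47
V = 0.37 m^3

0.37


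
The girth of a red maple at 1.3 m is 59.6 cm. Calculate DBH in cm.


Formula: DBH = C / pi
DBH = 59.6 / pi
pi = 3.14159...
DBH = 19.0 cm

19.0


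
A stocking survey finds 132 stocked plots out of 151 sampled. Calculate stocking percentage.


Formula: Stocking % = stocked plots / total plots * 100
Stocking = 132 / 151 * 100
Stocking = 0.8742 * 100 = 87.4%

87.4


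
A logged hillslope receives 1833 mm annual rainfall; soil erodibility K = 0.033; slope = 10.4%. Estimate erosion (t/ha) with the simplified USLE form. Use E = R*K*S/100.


Formula: E = R * K * S / 100  (simplified USLE)
R * K = 1833 * 0.033 = 60.489
E = 60.489 * 10.4 / 100 = 6.29 t/ha

6.29


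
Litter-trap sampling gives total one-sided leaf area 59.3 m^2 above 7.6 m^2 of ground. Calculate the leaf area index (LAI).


Formula: LAI = total leaf area / ground area  (dimensionless)
LAI = 59.3 m^2 / 7.6 m^2
LAI = 7.8

7.8


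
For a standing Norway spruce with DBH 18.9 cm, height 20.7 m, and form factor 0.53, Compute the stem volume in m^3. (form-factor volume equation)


Formula: V = pi * (DBH/200)^2 * H * ff
Radius = DBH/200 = 18.9/200 = 0.0945 m
Radius^2 = 0.0945^2 = 0.00893025 m^2
V = pi * 0.00893025 * 20.7 * 0.53
V = 0.308 m^3

0.308


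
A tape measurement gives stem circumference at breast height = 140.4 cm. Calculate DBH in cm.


Formula: DBH = C / pi
DBH = 140.4 / pi
pi = 3.14159...
DBH = 44.7 cm

44.7


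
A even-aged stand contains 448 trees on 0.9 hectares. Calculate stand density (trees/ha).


Formula: Stand Density = N_trees / Area_ha
Density = 448 trees / 0.9 ha
Density = 498 trees/ha

498


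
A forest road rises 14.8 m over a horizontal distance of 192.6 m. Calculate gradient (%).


Formula: Gradient = rise / run * 100
Gradient = 14.8 / 192.6 * 100 = 7.7%

7.7


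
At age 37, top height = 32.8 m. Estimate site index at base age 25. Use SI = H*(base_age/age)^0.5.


Formula: SI = H_dom * (base_age / age)^0.5
Age ratio = 25 / 37 = 0.67568
sqrt(age_ratio) = 0.82199
SI = 32.8 * 0.82199 = 27.0 m

27.0


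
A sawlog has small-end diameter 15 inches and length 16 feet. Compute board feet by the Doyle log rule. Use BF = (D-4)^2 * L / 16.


Doyle: BF = (D - 4)^2 * L / 16
Adjusted diameter = 15 - 4 = 11 in
(D-4)^2 = 11^2 = 121
BF = 121 * 16 / 16 = 121 BF

121


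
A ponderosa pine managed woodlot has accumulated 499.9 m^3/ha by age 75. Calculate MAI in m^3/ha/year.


Formula: MAI = Total Volume / Stand Age
MAI = 499.9 m^3/ha / 75 years
MAI = 6.67 m^3/ha/year

6.67


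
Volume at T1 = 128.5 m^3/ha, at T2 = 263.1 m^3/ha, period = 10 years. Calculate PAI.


Formula: PAI = (V_T2 - V_T1) / (T2 - T1)
Volume increment = 263.1 - 128.5 = 134.6 m^3/ha
PAI = 134.6 / 10 = 13.46 m^3/ha/year

13.46


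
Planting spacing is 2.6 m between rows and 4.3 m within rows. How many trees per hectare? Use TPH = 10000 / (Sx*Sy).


Formula: TPH = 10000 m^2/ha / (spacing_x * spacing_y)
Area per tree = 2.6 m * 4.3 m = 11.18 m^2
TPH = 10000 / 11.18 = 894 trees/ha

894


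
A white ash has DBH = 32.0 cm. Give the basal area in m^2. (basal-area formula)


Formula: BA = pi * (DBH/2)^2 / 10000  (cm^2 to m^2)
Radius = DBH/2 = 32.0/2 = 16.0 cm
BA = pi * 16.0^2 / 10000
   = 804.2477 cm^2 / 10000
   = 0.0804 m^2

0.0804


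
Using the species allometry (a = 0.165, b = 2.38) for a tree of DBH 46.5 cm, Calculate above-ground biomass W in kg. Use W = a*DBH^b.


Formula: W = a * DBH^b  (allometric power law)
DBH^b = 46.5^2.38 = 9301.1795
W = 0.165 * 9301.1795 = 1534.7 kg

1534.7


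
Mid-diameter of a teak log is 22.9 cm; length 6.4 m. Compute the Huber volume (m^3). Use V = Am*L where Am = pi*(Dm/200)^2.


Huber: V = Am * L,  Am = pi*(Dm/200)^2
Am = pi*(22.9/200)^2 = 0.041187 m^2
V = 0.041187*6.4 = 0.2636 m^3

0.2636


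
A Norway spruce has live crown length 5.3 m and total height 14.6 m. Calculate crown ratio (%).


Formula: Crown Ratio = (Crown Length / Total Height) * 100
CR = (5.3 m / 14.6 m) * 100
CR = 0.363 * 100 = 36.3%

36.3


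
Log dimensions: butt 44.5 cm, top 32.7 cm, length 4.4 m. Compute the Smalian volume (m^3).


Smalian: V = (A1 + A2)/2 * L,  A = pi*(D/200)^2
A1 = pi*(44.5/200)^2 = 0.155528 m^2
A2 = pi*(32.7/200)^2 = 0.083982 m^2
V = (0.155528+0.083982)/2*4.4 = 0.5269 m^3

0.5269


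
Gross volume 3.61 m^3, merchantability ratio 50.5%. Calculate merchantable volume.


Formula: MV = V_total * (merchantable_pct / 100)
Merchantable fraction = 50.5% / 100 = 0.505
MV = 3.61 m^3 * 0.505 = 1.823 m^3

1.823


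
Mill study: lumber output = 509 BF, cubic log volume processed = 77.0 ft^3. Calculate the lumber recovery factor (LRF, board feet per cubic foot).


Formula: LRF = Lumber Output (BF) / Log Input (ft^3)
LRF = 509 BF / 77.0 ft^3
LRF = 6.61 BF/ft^3

6.61


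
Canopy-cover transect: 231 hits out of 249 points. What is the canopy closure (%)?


Formula: Canopy closure = covered points / total points * 100
Closure = 231 / 249 * 100
Closure = 0.9277 * 100 = 92.8%

92.8


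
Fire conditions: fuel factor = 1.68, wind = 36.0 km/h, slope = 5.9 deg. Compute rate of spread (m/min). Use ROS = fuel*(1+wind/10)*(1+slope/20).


Formula: ROS = fuel * (1 + wind/10) * (1 + slope/20)
Wind factor = 1 + 36.0/10 = 4.6
Slope factor = 1 + 5.9/20 = 1.295
ROS = 1.68 * 4.6 * 1.295 = 10.01 m/min

10.01


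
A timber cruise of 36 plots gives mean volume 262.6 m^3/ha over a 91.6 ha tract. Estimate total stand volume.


Formula: Total Volume = Mean Volume per ha * Total Area
Total Volume = 262.6 m^3/ha * 91.6 ha
Total Volume = 24054 m^3

24054


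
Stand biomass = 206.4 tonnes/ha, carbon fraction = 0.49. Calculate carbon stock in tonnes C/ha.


Formula: Carbon Stock = Biomass * Carbon Fraction
C = 206.4 t/ha * 0.49
C = 101.1 t C/ha

101.1


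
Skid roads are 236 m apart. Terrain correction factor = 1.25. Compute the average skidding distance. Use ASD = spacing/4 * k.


Formula: ASD = (spacing / 4) * correction
Uncorrected distance = spacing / 4 = 236 / 4 = 59 m
ASD = 59 * 1.25 = 74 m

74


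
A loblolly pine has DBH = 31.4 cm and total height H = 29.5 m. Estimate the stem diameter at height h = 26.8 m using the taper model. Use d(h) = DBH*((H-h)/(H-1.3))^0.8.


Taper: d(h) = DBH * ((H - h) / (H - 1.3))^0.8
Numerator = H - h = 29.5 - 26.8 = 2.7 m
Denominator = H - 1.3 = 29.5 - 1.3 = 28.2 m
Ratio = 2.7 / 28.2 = 0.09574
d = 31.4 * 0.09574^0.8 = 4.8 cm

4.8


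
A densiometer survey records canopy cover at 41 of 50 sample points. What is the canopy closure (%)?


Formula: Canopy closure = covered points / total points * 100
Closure = 41 / 50 * 100
Closure = 0.82 * 100 = 82.0%

82.0


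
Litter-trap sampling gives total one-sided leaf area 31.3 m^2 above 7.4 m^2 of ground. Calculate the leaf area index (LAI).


Formula: LAI = total leaf area / ground area  (dimensionless)
LAI = 31.3 m^2 / 7.4 m^2
LAI = 4.23

4.23


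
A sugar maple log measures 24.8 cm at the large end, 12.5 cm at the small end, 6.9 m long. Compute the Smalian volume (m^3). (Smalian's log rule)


Smalian: V = (A1 + A2)/2 * L,  A = pi*(D/200)^2
A1 = pi*(24.8/200)^2 = 0.048305 m^2
A2 = pi*(12.5/200)^2 = 0.012272 m^2
V = (0.048305+0.012272)/2*6.9 = 0.209 m^3

0.209


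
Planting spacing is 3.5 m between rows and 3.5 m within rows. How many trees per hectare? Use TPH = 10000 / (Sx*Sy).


Formula: TPH = 10000 m^2/ha / (spacing_x * spacing_y)
Area per tree = 3.5 m * 3.5 m = 12.25 m^2
TPH = 10000 / 12.25 = 816 trees/ha

816


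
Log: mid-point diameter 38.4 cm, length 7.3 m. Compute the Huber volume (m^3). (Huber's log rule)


Huber: V = Am * L,  Am = pi*(Dm/200)^2
Am = pi*(38.4/200)^2 = 0.115812 m^2
V = 0.115812*7.3 = 0.8454 m^3

0.8454


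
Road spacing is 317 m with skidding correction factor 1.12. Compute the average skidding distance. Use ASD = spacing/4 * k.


Formula: ASD = (spacing / 4) * correction
Uncorrected distance = spacing / 4 = 317 / 4 = 79.25 m
ASD = 79.25 * 1.12 = 89 m

89


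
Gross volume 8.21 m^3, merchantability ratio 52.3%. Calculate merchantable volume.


Formula: MV = V_total * (merchantable_pct / 100)
Merchantable fraction = 52.3% / 100 = 0.523
MV = 8.21 m^3 * 0.523 = 4.294 m^3

4.294


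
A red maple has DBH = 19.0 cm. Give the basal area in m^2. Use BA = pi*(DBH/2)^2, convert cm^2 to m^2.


Formula: BA = pi * (DBH/2)^2 / 10000  (cm^2 to m^2)
Radius = DBH/2 = 19.0/2 = 9.5 cm
BA = pi * 9.5^2 / 10000
   = 283.5287 cm^2 / 10000
   = 0.0284 m^2

0.0284


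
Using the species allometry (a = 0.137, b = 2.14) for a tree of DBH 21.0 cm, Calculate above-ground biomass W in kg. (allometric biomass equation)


Formula: W = a * DBH^b  (allometric power law)
DBH^b = 21.0^2.14 = 675.3817
W = 0.137 * 675.3817 = 92.5 kg

92.5


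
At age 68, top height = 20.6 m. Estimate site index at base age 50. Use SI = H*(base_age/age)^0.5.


Formula: SI = H_dom * (base_age / age)^0.5
Age ratio = 50 / 68 = 0.73529
sqrt(age_ratio) = 0.85749
SI = 20.6 * 0.85749 = 17.7 m

17.7


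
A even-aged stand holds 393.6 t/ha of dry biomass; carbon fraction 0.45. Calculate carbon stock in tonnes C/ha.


Formula: Carbon Stock = Biomass * Carbon Fraction
C = 393.6 t/ha * 0.45
C = 177.1 t C/ha

177.1


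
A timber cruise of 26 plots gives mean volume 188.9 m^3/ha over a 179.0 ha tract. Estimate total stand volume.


Formula: Total Volume = Mean Volume per ha * Total Area
Total Volume = 188.9 m^3/ha * 179.0 ha
Total Volume = 33813 m^3

33813


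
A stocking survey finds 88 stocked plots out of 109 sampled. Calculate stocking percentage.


Formula: Stocking % = stocked plots / total plots * 100
Stocking = 88 / 109 * 100
Stocking = 0.8073 * 100 = 80.7%

80.7


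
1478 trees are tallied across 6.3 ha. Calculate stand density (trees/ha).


Formula: Stand Density = N_trees / Area_ha
Density = 1478 trees / 6.3 ha
Density = 235 trees/ha

235


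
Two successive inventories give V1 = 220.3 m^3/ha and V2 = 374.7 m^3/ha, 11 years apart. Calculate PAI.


Formula: PAI = (V_T2 - V_T1) / (T2 - T1)
Volume increment = 374.7 - 220.3 = 154.4 m^3/ha
PAI = 154.4 / 11 = 14.04 m^3/ha/year

14.04


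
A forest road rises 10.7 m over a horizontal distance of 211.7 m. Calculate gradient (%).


Formula: Gradient = rise / run * 100
Gradient = 10.7 / 211.7 * 100 = 5.1%

5.1


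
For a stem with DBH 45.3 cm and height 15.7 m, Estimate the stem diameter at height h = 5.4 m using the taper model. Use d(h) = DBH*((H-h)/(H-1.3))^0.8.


Taper: d(h) = DBH * ((H - h) / (H - 1.3))^0.8
Numerator = H - h = 15.7 - 5.4 = 10.3 m
Denominator = H - 1.3 = 15.7 - 1.3 = 14.4 m
Ratio = 10.3 / 14.4 = 0.71528
d = 45.3 * 0.71528^0.8 = 34.6 cm

34.6


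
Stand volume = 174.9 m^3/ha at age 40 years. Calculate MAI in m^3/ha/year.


Formula: MAI = Total Volume / Stand Age
MAI = 174.9 m^3/ha / 40 years
MAI = 4.37 m^3/ha/year

4.37


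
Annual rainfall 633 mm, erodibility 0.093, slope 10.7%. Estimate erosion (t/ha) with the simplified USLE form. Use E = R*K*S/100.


Formula: E = R * K * S / 100  (simplified USLE)
R * K = 633 * 0.093 = 58.869
E = 58.869 * 10.7 / 100 = 6.3 t/ha

6.3


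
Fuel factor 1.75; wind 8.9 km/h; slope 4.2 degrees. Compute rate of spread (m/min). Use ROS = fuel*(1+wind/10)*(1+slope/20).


Formula: ROS = fuel * (1 + wind/10) * (1 + slope/20)
Wind factor = 1 + 8.9/10 = 1.89
Slope factor = 1 + 4.2/20 = 1.21
ROS = 1.75 * 1.89 * 1.21 = 4.0 m/min

4.0


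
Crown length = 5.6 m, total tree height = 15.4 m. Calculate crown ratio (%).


Formula: Crown Ratio = (Crown Length / Total Height) * 100
CR = (5.6 m / 15.4 m) * 100
CR = 0.3636 * 100 = 36.4%

36.4


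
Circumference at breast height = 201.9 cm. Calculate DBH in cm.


Formula: DBH = C / pi
DBH = 201.9 / pi
pi = 3.14159...
DBH = 64.3 cm

64.3


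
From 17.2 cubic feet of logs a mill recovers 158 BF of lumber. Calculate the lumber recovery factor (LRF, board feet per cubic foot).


Formula: LRF = Lumber Output (BF) / Log Input (ft^3)
LRF = 158 BF / 17.2 ft^3
LRF = 9.19 BF/ft^3

9.19


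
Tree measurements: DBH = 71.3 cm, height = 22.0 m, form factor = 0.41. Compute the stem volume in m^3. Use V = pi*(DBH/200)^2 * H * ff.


Formula: V = pi * (DBH/200)^2 * H * ff
Radius = DBH/200 = 71.3/200 = 0.3565 m
Radius^2 = 0.3565^2 = 0.12709225 m^2
V = pi * 0.12709225 * 22.0 * 0.41
V = 3.601 m^3

3.601


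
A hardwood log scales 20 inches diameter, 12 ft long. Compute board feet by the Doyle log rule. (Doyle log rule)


Doyle: BF = (D - 4)^2 * L / 16
Adjusted diameter = 20 - 4 = 16 in
(D-4)^2 = 16^2 = 256
BF = 256 * 12 / 16 = 192 BF

192


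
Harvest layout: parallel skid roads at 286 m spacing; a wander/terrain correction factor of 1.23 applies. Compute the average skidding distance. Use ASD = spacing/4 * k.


Formula: ASD = (spacing / 4) * correction
Uncorrected distance = spacing / 4 = 286 / 4 = 71.5 m
ASD = 71.5 * 1.23 = 88 m

88


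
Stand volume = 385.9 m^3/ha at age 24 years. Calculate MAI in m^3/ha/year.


Formula: MAI = Total Volume / Stand Age
MAI = 385.9 m^3/ha / 24 years
MAI = 16.08 m^3/ha/year

16.08


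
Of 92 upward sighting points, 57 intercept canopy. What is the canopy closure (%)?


Formula: Canopy closure = covered points / total points * 100
Closure = 57 / 92 * 100
Closure = 0.6196 * 100 = 62.0%

62.0


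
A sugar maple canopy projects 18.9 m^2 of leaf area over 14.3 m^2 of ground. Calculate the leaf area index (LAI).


Formula: LAI = total leaf area / ground area  (dimensionless)
LAI = 18.9 m^2 / 14.3 m^2
LAI = 1.32

1.32


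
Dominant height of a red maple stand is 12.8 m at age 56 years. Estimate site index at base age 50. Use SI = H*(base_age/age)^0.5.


Formula: SI = H_dom * (base_age / age)^0.5
Age ratio = 50 / 56 = 0.89286
sqrt(age_ratio) = 0.94491
SI = 12.8 * 0.94491 = 12.1 m

12.1


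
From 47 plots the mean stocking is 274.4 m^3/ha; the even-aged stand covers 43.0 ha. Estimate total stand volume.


Formula: Total Volume = Mean Volume per ha * Total Area
Total Volume = 274.4 m^3/ha * 43.0 ha
Total Volume = 11799 m^3

11799


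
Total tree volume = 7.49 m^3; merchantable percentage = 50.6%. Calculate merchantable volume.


Formula: MV = V_total * (merchantable_pct / 100)
Merchantable fraction = 50.6% / 100 = 0.506
MV = 7.49 m^3 * 0.506 = 3.79 m^3

3.79


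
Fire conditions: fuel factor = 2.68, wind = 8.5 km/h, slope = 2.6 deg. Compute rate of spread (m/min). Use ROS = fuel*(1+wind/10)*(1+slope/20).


Formula: ROS = fuel * (1 + wind/10) * (1 + slope/20)
Wind factor = 1 + 8.5/10 = 1.85
Slope factor = 1 + 2.6/20 = 1.13
ROS = 2.68 * 1.85 * 1.13 = 5.6 m/min

5.6


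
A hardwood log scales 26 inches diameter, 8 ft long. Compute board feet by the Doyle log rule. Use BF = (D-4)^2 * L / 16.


Doyle: BF = (D - 4)^2 * L / 16
Adjusted diameter = 26 - 4 = 22 in
(D-4)^2 = 22^2 = 484
BF = 484 * 8 / 16 = 242 BF

242


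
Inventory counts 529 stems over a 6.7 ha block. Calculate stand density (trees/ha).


Formula: Stand Density = N_trees / Area_ha
Density = 529 trees / 6.7 ha
Density = 79 trees/ha

79


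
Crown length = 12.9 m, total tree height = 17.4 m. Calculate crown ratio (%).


Formula: Crown Ratio = (Crown Length / Total Height) * 100
CR = (12.9 m / 17.4 m) * 100
CR = 0.7414 * 100 = 74.1%

74.1


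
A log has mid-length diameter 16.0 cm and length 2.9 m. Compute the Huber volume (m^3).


Huber: V = Am * L,  Am = pi*(Dm/200)^2
Am = pi*(16.0/200)^2 = 0.020106 m^2
V = 0.020106*2.9 = 0.0583 m^3

0.0583


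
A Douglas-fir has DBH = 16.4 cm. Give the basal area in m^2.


Formula: BA = pi * (DBH/2)^2 / 10000  (cm^2 to m^2)
Radius = DBH/2 = 16.4/2 = 8.2 cm
BA = pi * 8.2^2 / 10000
   = 211.2407 cm^2 / 10000
   = 0.0211 m^2

0.0211


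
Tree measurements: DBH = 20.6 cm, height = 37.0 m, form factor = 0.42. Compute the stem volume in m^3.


Formula: V = pi * (DBH/200)^2 * H * ff
Radius = DBH/200 = 20.6/200 = 0.103 m
Radius^2 = 0.103^2 = 0.010609 m^2
V = pi * 0.010609 * 37.0 * 0.42
V = 0.518 m^3

0.518


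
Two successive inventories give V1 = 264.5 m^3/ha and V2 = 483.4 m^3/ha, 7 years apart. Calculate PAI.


Formula: PAI = (V_T2 - V_T1) / (T2 - T1)
Volume increment = 483.4 - 264.5 = 218.9 m^3/ha
PAI = 218.9 / 7 = 31.27 m^3/ha/year

31.27


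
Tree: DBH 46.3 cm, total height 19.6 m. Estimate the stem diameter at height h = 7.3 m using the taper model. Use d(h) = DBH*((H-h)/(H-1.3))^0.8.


Taper: d(h) = DBH * ((H - h) / (H - 1.3))^0.8
Numerator = H - h = 19.6 - 7.3 = 12.3 m
Denominator = H - 1.3 = 19.6 - 1.3 = 18.3 m
Ratio = 12.3 / 18.3 = 0.67213
d = 46.3 * 0.67213^0.8 = 33.7 cm

33.7


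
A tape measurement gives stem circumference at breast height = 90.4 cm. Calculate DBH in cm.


Formula: DBH = C / pi
DBH = 90.4 / pi
pi = 3.14159...
DBH = 28.8 cm

28.8


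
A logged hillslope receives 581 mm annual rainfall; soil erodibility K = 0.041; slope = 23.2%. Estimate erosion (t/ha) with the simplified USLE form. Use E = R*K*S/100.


Formula: E = R * K * S / 100  (simplified USLE)
R * K = 581 * 0.041 = 23.821
E = 23.821 * 23.2 / 100 = 5.53 t/ha

5.53


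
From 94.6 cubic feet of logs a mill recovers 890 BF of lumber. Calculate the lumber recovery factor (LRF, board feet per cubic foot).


Formula: LRF = Lumber Output (BF) / Log Input (ft^3)
LRF = 890 BF / 94.6 ft^3
LRF = 9.41 BF/ft^3

9.41


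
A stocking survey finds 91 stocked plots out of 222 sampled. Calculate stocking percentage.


Formula: Stocking % = stocked plots / total plots * 100
Stocking = 91 / 222 * 100
Stocking = 0.4099 * 100 = 41.0%

41.0


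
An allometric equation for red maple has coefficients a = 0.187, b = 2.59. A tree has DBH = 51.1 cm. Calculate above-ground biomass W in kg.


Formula: W = a * DBH^b  (allometric power law)
DBH^b = 51.1^2.59 = 26595.6208
W = 0.187 * 26595.6208 = 4973.4 kg

4973.4


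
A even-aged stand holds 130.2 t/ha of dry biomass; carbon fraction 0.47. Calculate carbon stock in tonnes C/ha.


Formula: Carbon Stock = Biomass * Carbon Fraction
C = 130.2 t/ha * 0.47
C = 61.2 t C/ha

61.2


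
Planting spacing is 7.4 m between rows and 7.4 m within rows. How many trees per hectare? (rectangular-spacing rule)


Formula: TPH = 10000 m^2/ha / (spacing_x * spacing_y)
Area per tree = 7.4 m * 7.4 m = 54.76 m^2
TPH = 10000 / 54.76 = 183 trees/ha

183


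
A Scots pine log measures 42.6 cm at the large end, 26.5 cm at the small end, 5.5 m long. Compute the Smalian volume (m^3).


Smalian: V = (A1 + A2)/2 * L,  A = pi*(D/200)^2
A1 = pi*(42.6/200)^2 = 0.142531 m^2
A2 = pi*(26.5/200)^2 = 0.055155 m^2
V = (0.142531+0.055155)/2*5.5 = 0.5436 m^3

0.5436
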